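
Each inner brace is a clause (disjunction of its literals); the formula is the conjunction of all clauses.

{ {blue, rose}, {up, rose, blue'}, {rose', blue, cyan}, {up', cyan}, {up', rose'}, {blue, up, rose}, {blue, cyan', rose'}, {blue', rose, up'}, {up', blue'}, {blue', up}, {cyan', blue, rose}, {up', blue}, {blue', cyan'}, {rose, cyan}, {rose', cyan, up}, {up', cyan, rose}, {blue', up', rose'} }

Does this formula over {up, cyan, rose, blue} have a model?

No

Case blue = 1:
The clause (up') is unit, so up = 0.
But (up) is also a unit clause — contradiction.
So blue must be the other value — set blue = 0.
The clause (rose) is unit, so rose = 1.
The clause (cyan) is unit, so cyan = 1.
But (cyan') is also a unit clause — contradiction.
Neither blue = 1 nor blue = 0 works.
No assignment satisfies every clause.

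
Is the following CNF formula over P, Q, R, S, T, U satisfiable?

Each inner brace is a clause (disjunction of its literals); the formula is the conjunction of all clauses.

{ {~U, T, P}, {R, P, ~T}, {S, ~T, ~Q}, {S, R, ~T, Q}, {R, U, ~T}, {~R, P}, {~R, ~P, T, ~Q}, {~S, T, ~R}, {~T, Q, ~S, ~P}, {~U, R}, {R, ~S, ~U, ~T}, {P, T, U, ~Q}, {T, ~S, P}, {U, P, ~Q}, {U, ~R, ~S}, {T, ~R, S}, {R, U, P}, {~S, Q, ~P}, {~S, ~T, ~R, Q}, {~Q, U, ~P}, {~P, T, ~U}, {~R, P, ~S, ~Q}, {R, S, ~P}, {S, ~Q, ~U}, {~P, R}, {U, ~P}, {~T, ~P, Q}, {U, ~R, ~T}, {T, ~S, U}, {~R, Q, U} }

Yes, satisfiable

Branch on R: set R = 1.
From the singleton clause (P), P = 1.
From the singleton clause (U), U = 1.
From the singleton clause (T), T = 1.
From the singleton clause (Q), Q = 1.
From the singleton clause (S), S = 1.
This assignment satisfies each clause.
A satisfying assignment: P=1, Q=1, R=1, S=1, T=1, U=1.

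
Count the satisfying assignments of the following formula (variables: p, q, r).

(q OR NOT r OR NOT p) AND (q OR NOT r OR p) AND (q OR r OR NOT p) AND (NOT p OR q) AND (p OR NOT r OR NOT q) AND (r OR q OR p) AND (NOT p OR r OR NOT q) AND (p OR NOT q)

There are 2^3 = 8 truth assignments over (p, q, r).
Check each against the 8 clauses (columns in the order p, q, r):
  F F F  ✗ fails (r OR q OR p)
  F F T  ✗ fails (q OR NOT r OR p)
  F T F  ✗ fails (p OR NOT q)
  F T T  ✗ fails (p OR NOT r OR NOT q)
  T F F  ✗ fails (q OR r OR NOT p)
  T F T  ✗ fails (q OR NOT r OR NOT p)
  T T F  ✗ fails (NOT p OR r OR NOT q)
  T T T  ✓ satisfies all
1 of the 8 rows is a model.

1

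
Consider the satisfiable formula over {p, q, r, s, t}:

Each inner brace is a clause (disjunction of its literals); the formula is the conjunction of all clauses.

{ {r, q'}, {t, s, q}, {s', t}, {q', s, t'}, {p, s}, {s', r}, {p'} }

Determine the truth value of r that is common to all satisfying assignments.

True

Suppose r = 0.
The clause (q') is unit, so q = 0.
The clause (s') is unit, so s = 0.
The clause (t) is unit, so t = 1.
The clause (p) is unit, so p = 1.
That conflicts with the unit clause (p').
So every satisfying assignment has r = True.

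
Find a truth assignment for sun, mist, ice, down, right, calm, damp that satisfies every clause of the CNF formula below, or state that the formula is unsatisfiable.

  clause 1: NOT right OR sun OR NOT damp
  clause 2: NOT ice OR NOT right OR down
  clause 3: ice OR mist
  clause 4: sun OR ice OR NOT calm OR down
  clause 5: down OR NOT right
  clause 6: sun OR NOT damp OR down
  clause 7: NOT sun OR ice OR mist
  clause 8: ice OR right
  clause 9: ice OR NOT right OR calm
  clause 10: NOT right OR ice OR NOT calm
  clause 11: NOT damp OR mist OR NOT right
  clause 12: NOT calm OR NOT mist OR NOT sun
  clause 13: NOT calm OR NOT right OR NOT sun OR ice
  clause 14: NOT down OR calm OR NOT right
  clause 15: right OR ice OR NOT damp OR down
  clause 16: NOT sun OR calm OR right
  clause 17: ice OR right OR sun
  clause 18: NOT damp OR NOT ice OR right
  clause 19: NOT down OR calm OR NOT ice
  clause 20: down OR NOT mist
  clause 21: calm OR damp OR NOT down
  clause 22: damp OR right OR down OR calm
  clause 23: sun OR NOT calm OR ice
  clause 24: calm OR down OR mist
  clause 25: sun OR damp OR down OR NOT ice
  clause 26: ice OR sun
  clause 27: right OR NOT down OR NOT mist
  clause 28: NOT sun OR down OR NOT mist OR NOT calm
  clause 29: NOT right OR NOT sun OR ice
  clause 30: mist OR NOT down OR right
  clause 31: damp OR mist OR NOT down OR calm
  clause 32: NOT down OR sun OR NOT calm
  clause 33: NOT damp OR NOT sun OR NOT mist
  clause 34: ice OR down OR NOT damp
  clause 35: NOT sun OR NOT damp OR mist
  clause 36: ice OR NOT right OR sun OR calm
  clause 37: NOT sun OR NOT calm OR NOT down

sun: true,  mist: false,  ice: true,  down: false,  right: false,  calm: true,  damp: false

Try ice = true.
Try right = false.
Unit clause (NOT damp) forces damp = false.
Try sun = true.
Unit clause (calm) forces calm = true.
Unit clause (NOT mist) forces mist = false.
Unit clause (NOT down) forces down = false.
This assignment satisfies each clause.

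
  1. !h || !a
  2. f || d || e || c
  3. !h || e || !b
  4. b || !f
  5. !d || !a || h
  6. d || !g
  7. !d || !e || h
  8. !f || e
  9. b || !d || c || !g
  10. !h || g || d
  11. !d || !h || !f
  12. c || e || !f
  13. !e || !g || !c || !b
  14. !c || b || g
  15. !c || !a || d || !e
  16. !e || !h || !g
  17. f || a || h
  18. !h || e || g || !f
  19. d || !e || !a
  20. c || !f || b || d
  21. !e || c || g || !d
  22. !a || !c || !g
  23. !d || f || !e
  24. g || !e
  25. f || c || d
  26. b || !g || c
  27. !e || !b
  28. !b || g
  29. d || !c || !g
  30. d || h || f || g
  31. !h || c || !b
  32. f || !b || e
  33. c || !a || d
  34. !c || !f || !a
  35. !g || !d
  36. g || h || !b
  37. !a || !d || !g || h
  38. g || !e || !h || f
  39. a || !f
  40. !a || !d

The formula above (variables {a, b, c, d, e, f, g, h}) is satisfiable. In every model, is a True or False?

Suppose a = true.
Unit clause (!h) forces h = false.
Unit clause (!d) forces d = false.
Unit clause (!g) forces g = false.
Unit clause (!e) forces e = false.
Unit clause (!f) forces f = false.
That conflicts with the unit clause (f).
So every satisfying assignment has a = False.

False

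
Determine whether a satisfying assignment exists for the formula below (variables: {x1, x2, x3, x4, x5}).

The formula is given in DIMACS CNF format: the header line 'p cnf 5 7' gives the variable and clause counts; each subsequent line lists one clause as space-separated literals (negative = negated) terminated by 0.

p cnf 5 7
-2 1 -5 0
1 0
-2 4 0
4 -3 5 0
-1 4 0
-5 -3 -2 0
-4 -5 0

(x1) alone gives x1 = True.
(x4) alone gives x4 = True.
(¬x5) alone gives x5 = False.
Every clause is now satisfied; x2, x3 are unconstrained.
A satisfying assignment: x1=True,  x2=True,  x3=False,  x4=True,  x5=False.

Yes, satisfiable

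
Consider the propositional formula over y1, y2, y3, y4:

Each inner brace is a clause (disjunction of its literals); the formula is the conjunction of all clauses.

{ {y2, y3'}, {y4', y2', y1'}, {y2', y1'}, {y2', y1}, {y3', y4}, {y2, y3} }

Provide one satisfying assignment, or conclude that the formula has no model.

UNSATISFIABLE

Branch on y2: set y2 = 1.
Unit clause (y1') forces y1 = 0.
That conflicts with the unit clause (y1).
So y2 must be the other value — set y2 = 0.
Unit clause (y3') forces y3 = 0.
That conflicts with the unit clause (y3).
Either choice for y2 ends in contradiction.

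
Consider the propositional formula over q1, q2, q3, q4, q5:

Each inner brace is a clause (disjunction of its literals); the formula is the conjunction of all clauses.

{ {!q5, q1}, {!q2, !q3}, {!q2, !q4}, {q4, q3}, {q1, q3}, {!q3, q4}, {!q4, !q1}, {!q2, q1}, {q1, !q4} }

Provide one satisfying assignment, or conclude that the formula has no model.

UNSATISFIABLE

Branch on q5: set q5 = false.
Branch on q2: set q2 = false.
Branch on q4: set q4 = true.
From the singleton clause (!q1), q1 = false.
Now (q1) is unsatisfied and unit — conflict.
Undo q4 and try q4 = false.
From the singleton clause (q3), q3 = true.
Now (!q3) is unsatisfied and unit — conflict.
Neither q4 = true nor q4 = false works.
Undo q2 and try q2 = true.
From the singleton clause (!q3), q3 = false.
From the singleton clause (!q4), q4 = false.
Now (q4) is unsatisfied and unit — conflict.
Neither q2 = true nor q2 = false works.
Undo q5 and try q5 = true.
From the singleton clause (q1), q1 = true.
From the singleton clause (!q4), q4 = false.
From the singleton clause (q3), q3 = true.
Now (!q3) is unsatisfied and unit — conflict.
Neither q5 = true nor q5 = false works.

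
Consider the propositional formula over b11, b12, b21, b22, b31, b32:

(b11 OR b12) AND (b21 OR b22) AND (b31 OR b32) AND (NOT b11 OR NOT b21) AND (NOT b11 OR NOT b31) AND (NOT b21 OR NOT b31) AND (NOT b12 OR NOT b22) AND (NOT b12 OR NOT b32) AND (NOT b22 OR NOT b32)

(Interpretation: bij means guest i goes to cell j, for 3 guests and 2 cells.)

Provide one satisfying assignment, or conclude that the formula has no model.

UNSATISFIABLE

Suppose b11 = true.
(NOT b21) alone gives b21 = false.
(b22) alone gives b22 = true.
(NOT b31) alone gives b31 = false.
(b32) alone gives b32 = true.
That conflicts with the unit clause (NOT b32).
So b11 must be the other value — set b11 = false.
(b12) alone gives b12 = true.
(NOT b22) alone gives b22 = false.
(b21) alone gives b21 = true.
(NOT b31) alone gives b31 = false.
(b32) alone gives b32 = true.
That conflicts with the unit clause (NOT b32).
Neither b11 = true nor b11 = false works.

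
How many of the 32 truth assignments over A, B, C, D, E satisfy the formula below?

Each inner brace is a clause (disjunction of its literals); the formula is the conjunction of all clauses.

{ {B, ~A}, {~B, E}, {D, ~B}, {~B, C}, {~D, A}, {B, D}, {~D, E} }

1

There are 2^5 = 32 truth assignments over (A, B, C, D, E).
Split on A. With A = 1, the clauses containing A are satisfied and ~A drops from the rest; 1 of the 2^4 = 16 assignments to the other variables satisfy what remains.
With A = 0, by the same count on the reduced clause set, 0 assignments work.
(One model: A=T, B=T, C=T, D=T, E=T.)
Total: 1 + 0 = 1.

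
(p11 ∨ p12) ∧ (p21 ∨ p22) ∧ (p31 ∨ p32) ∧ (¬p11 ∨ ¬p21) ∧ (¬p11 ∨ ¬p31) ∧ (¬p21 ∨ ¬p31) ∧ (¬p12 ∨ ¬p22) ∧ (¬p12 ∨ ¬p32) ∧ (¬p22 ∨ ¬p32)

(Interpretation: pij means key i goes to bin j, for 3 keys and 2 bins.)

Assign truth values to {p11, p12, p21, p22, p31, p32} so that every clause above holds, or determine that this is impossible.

Try p11 = True.
(¬p21) alone gives p21 = False.
(p22) alone gives p22 = True.
(¬p31) alone gives p31 = False.
(p32) alone gives p32 = True.
But (¬p32) is also a unit clause — contradiction.
Backtrack on p11: now try p11 = False.
(p12) alone gives p12 = True.
(¬p22) alone gives p22 = False.
(p21) alone gives p21 = True.
(¬p31) alone gives p31 = False.
(p32) alone gives p32 = True.
But (¬p32) is also a unit clause — contradiction.
Both values of p11 lead to a conflict.

UNSATISFIABLE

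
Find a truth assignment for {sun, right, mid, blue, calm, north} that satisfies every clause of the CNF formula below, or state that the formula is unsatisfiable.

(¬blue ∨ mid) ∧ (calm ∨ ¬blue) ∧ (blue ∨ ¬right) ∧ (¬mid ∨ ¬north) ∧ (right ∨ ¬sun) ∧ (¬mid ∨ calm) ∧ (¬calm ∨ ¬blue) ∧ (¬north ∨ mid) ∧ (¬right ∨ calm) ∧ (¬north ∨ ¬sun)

sun=False, right=False, mid=True, blue=False, calm=True, north=False

Try blue = False.
(¬right) alone gives right = False.
(¬sun) alone gives sun = False.
Try mid = True.
(¬north) alone gives north = False.
(calm) alone gives calm = True.
This assignment satisfies each clause.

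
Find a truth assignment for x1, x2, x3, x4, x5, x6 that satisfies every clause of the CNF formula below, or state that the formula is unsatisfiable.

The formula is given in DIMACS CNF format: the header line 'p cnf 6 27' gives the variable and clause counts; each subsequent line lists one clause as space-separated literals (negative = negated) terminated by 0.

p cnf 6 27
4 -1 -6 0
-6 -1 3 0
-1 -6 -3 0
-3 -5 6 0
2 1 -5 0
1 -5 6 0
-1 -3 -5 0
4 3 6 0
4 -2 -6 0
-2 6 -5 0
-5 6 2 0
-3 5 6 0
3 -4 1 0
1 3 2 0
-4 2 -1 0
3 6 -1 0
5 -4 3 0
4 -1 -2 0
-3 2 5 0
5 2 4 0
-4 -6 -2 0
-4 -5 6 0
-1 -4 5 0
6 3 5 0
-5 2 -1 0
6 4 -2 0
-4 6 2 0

UNSATISFIABLE

Case x4 = True:
Case x3 = True:
Case x1 = False:
Case x5 = False:
(x6) alone gives x6 = True.
(x2) alone gives x2 = True.
But (¬x2) is also a unit clause — contradiction.
Backtrack on x5: now try x5 = True.
(x6) alone gives x6 = True.
(x2) alone gives x2 = True.
But (¬x2) is also a unit clause — contradiction.
Neither x5 = True nor x5 = False works.
Backtrack on x1: now try x1 = True.
(¬x6) alone gives x6 = False.
(¬x5) alone gives x5 = False.
But (x5) is also a unit clause — contradiction.
Neither x1 = True nor x1 = False works.
Backtrack on x3: now try x3 = False.
(x1) alone gives x1 = True.
(¬x6) alone gives x6 = False.
But (x6) is also a unit clause — contradiction.
Neither x3 = True nor x3 = False works.
Backtrack on x4: now try x4 = False.
Case x1 = False:
Case x2 = True:
(¬x6) alone gives x6 = False.
But (x6) is also a unit clause — contradiction.
Backtrack on x2: now try x2 = False.
(¬x5) alone gives x5 = False.
But (x5) is also a unit clause — contradiction.
Neither x2 = True nor x2 = False works.
Backtrack on x1: now try x1 = True.
(¬x6) alone gives x6 = False.
(x3) alone gives x3 = True.
(¬x5) alone gives x5 = False.
But (x5) is also a unit clause — contradiction.
Neither x1 = True nor x1 = False works.
Neither x4 = True nor x4 = False works.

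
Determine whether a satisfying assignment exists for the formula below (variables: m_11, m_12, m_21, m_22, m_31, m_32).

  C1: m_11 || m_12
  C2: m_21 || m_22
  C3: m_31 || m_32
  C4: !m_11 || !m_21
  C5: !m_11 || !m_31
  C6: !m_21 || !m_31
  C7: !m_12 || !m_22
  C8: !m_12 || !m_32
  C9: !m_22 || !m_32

Case m_11 = true:
The clause (!m_21) is unit, so m_21 = false.
The clause (m_22) is unit, so m_22 = true.
The clause (!m_31) is unit, so m_31 = false.
The clause (m_32) is unit, so m_32 = true.
Now (!m_32) is unsatisfied and unit — conflict.
That branch fails; take m_11 = false instead.
The clause (m_12) is unit, so m_12 = true.
The clause (!m_22) is unit, so m_22 = false.
The clause (m_21) is unit, so m_21 = true.
The clause (!m_31) is unit, so m_31 = false.
The clause (m_32) is unit, so m_32 = true.
Now (!m_32) is unsatisfied and unit — conflict.
Either choice for m_11 ends in contradiction.
No assignment satisfies every clause.

Unsatisfiable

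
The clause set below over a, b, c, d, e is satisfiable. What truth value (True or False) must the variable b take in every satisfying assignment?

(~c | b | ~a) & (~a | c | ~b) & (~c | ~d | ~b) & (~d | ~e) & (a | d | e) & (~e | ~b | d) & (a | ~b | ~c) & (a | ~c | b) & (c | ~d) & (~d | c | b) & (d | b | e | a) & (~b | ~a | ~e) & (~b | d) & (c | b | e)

Suppose b = 1.
Unit clause (d) forces d = 1.
Unit clause (~c) forces c = 0.
But (c) is also a unit clause — contradiction.
So every satisfying assignment has b = False.

False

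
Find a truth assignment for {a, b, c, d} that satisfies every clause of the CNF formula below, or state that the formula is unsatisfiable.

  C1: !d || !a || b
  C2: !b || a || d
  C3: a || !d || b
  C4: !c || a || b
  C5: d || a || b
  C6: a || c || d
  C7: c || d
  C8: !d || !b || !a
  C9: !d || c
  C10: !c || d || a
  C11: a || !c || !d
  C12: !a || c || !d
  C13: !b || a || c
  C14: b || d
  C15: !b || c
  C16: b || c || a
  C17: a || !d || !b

Branch on c: set c = true.
Branch on a: set a = true.
Branch on d: set d = false.
(b) alone gives b = true.
Every clause now holds.

a=true, b=true, c=true, d=false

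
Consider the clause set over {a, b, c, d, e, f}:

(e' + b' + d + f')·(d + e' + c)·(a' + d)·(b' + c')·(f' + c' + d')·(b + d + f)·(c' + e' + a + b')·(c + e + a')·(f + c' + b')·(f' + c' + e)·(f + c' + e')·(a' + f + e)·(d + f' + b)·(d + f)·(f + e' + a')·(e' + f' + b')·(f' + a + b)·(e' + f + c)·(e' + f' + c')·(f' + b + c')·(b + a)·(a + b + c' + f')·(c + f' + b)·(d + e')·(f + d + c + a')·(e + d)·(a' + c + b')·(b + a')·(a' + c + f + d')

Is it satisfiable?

Suppose a = 0.
Unit clause (b) forces b = 1.
Unit clause (c') forces c = 0.
Suppose d = 1.
Suppose e = 0.
Every clause is now satisfied; f is unconstrained.
A satisfying assignment: a: 0,  b: 1,  c: 0,  d: 1,  e: 0,  f: 1.

Yes, satisfiable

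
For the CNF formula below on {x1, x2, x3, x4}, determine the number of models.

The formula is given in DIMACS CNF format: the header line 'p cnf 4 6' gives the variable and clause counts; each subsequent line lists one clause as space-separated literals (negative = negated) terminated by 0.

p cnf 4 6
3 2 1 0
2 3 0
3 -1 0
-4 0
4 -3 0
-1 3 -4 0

There are 2^4 = 16 truth assignments over (x1, x2, x3, x4).
Split on x4. With x4 = True, the clauses containing x4 are satisfied and ¬x4 drops from the rest; 0 of the 2^3 = 8 assignments to the other variables satisfy what remains.
With x4 = False, by the same count on the reduced clause set, 1 assignment works.
(One model: x1=F, x2=T, x3=F, x4=F.)
Total: 0 + 1 = 1.

1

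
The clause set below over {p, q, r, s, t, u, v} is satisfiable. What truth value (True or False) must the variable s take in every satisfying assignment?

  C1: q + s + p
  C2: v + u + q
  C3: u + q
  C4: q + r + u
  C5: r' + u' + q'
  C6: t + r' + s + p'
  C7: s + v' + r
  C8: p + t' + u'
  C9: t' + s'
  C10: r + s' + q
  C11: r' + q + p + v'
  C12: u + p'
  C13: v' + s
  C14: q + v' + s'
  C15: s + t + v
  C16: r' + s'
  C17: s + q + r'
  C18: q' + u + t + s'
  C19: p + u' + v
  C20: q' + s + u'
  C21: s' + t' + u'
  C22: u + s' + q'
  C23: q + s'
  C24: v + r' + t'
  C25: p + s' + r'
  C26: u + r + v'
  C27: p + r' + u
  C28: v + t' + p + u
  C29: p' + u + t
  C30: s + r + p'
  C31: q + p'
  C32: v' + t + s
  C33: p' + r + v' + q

Suppose s = 0.
Unit clause (v') forces v = 0.
Unit clause (t) forces t = 1.
Unit clause (r') forces r = 0.
Unit clause (p') forces p = 0.
Unit clause (q) forces q = 1.
Unit clause (u') forces u = 0.
That conflicts with the unit clause (u).
So every satisfying assignment has s = True.

True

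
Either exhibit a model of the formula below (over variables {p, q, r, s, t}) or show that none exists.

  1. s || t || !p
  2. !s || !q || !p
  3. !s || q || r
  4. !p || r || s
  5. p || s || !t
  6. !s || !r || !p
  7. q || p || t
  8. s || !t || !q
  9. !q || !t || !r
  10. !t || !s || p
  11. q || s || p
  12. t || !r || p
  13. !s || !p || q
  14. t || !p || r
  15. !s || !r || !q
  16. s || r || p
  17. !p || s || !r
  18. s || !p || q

p=false, q=true, r=false, s=true, t=false

Suppose s = true.
Suppose q = true.
The clause (!p) is unit, so p = false.
The clause (!t) is unit, so t = false.
The clause (!r) is unit, so r = false.
This assignment satisfies each clause.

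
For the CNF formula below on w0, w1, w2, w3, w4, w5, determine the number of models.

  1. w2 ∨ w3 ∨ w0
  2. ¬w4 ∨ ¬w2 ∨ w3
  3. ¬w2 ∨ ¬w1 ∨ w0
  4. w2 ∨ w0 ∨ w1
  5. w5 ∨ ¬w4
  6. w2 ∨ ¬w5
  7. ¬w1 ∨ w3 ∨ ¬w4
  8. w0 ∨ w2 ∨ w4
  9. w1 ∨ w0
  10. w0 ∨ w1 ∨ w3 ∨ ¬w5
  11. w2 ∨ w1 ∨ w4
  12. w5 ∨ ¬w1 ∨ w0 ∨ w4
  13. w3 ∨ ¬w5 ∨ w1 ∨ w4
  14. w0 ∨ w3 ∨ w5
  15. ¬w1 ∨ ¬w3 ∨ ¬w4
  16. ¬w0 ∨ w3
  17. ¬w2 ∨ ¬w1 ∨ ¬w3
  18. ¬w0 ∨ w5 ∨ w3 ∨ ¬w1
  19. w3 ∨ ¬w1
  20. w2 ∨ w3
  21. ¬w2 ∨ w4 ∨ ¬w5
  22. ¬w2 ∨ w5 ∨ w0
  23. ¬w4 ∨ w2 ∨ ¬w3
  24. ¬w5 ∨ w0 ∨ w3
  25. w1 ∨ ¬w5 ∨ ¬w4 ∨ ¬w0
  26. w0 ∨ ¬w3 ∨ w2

2

There are 2^6 = 64 truth assignments over (w0, w1, w2, w3, w4, w5).
Split on w5. With w5 = True, the clauses containing w5 are satisfied and ¬w5 drops from the rest; 0 of the 2^5 = 32 assignments to the other variables satisfy what remains.
With w5 = False, by the same count on the reduced clause set, 2 assignments work.
(One model: w0=T, w1=F, w2=T, w3=T, w4=F, w5=F.)
Total: 0 + 2 = 2.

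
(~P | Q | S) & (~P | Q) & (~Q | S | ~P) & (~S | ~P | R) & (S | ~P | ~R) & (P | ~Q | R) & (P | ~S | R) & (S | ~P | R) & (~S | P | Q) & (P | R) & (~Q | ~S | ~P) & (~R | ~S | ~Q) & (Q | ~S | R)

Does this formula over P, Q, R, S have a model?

Satisfiable

Case P = 0:
From the singleton clause (R), R = 1.
Case S = 0:
All clauses hold; Q can take either value.
A satisfying assignment: P ↦ 0, Q ↦ 1, R ↦ 1, S ↦ 0.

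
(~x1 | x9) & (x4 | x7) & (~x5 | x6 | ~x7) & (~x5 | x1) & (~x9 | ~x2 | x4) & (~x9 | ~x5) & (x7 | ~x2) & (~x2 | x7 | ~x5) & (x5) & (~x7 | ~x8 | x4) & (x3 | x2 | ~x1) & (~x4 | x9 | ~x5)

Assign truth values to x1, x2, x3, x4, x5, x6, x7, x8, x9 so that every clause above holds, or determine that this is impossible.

(x5) alone gives x5 = 1.
(x1) alone gives x1 = 1.
(x9) alone gives x9 = 1.
Now (~x9) is unsatisfied and unit — conflict.

UNSATISFIABLE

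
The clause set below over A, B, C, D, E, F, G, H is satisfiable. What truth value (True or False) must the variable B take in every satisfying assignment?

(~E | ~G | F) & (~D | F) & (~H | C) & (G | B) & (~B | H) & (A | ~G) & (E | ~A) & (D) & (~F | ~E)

Suppose B = 0.
Unit clause (G) forces G = 1.
Unit clause (A) forces A = 1.
Unit clause (E) forces E = 1.
Unit clause (F) forces F = 1.
Now (~F) is unsatisfied and unit — conflict.
So every satisfying assignment has B = True.

True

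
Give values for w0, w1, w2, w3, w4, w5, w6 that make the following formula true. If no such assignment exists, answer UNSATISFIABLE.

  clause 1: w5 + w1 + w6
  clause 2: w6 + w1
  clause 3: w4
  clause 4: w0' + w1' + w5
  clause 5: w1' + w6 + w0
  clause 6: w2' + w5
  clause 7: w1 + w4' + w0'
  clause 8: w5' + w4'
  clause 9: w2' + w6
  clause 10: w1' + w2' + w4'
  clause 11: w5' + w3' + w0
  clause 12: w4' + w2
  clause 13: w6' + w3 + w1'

From the singleton clause (w4), w4 = 1.
From the singleton clause (w5'), w5 = 0.
From the singleton clause (w2'), w2 = 0.
But (w2) is also a unit clause — contradiction.

UNSATISFIABLE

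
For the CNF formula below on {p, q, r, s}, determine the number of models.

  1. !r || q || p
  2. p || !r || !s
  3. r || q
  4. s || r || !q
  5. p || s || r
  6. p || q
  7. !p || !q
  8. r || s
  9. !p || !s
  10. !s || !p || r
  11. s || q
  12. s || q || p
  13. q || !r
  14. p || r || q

2

There are 2^4 = 16 truth assignments over (p, q, r, s).
Check each against the 14 clauses (columns in the order p, q, r, s):
  F F F F  ✗ fails (r || q)
  F F F T  ✗ fails (r || q)
  F F T F  ✗ fails (!r || q || p)
  F F T T  ✗ fails (!r || q || p)
  F T F F  ✗ fails (s || r || !q)
  F T F T  ✓ satisfies all
  F T T F  ✓ satisfies all
  F T T T  ✗ fails (p || !r || !s)
  T F F F  ✗ fails (r || q)
  T F F T  ✗ fails (r || q)
  T F T F  ✗ fails (s || q)
  T F T T  ✗ fails (!p || !s)
  T T F F  ✗ fails (s || r || !q)
  T T F T  ✗ fails (!p || !q)
  T T T F  ✗ fails (!p || !q)
  T T T T  ✗ fails (!p || !q)
2 of the 16 rows are models.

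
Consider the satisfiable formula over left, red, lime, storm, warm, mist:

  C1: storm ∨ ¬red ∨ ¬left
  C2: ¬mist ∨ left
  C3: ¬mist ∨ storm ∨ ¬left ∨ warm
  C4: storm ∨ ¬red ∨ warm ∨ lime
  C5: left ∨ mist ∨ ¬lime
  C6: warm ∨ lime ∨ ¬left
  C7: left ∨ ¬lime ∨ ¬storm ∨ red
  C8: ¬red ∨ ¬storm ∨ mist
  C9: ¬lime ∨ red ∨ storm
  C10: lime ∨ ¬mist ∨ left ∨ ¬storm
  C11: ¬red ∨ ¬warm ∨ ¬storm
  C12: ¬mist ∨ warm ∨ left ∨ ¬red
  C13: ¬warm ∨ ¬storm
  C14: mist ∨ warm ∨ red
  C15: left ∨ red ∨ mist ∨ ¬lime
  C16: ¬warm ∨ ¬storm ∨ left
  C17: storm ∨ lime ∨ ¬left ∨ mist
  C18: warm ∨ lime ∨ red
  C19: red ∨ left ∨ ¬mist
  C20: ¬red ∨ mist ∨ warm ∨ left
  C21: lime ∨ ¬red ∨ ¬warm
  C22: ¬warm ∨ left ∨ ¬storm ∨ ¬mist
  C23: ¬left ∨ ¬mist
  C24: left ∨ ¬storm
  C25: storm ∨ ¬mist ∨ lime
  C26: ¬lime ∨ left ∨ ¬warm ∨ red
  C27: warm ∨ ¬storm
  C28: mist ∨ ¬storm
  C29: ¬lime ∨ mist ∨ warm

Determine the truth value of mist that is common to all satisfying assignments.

Suppose mist = True.
(left) alone gives left = True.
Now (¬left) is unsatisfied and unit — conflict.
So every satisfying assignment has mist = False.

False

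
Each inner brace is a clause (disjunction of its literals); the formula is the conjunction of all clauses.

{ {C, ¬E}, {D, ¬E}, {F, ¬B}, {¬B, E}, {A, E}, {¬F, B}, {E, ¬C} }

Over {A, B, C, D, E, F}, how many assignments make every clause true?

6

There are 2^6 = 64 truth assignments over (A, B, C, D, E, F).
Split on A. With A = True, the clauses containing A are satisfied and ¬A drops from the rest; 4 of the 2^5 = 32 assignments to the other variables satisfy what remains.
With A = False, by the same count on the reduced clause set, 2 assignments work.
Total: 4 + 2 = 6.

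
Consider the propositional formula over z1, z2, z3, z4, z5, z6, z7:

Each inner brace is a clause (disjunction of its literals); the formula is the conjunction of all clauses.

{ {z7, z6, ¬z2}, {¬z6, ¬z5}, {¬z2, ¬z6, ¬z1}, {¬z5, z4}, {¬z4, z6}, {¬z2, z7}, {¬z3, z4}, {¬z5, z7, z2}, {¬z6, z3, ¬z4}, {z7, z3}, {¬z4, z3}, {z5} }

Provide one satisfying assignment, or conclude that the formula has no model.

UNSATISFIABLE

(z5) alone gives z5 = True.
(¬z6) alone gives z6 = False.
(z4) alone gives z4 = True.
But (¬z4) is also a unit clause — contradiction.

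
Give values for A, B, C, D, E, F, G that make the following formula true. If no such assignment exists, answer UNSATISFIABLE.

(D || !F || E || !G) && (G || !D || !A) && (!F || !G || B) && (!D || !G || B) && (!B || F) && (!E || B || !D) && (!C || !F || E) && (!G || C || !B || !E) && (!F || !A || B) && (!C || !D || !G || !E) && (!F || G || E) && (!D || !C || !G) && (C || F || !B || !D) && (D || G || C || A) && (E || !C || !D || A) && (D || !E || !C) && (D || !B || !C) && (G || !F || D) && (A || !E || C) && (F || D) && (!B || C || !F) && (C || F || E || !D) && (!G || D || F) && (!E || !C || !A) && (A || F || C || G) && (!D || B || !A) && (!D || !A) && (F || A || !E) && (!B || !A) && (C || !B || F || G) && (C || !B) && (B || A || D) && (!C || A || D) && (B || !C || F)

Suppose B = true.
The clause (F) is unit, so F = true.
The clause (C) is unit, so C = true.
The clause (E) is unit, so E = true.
The clause (D) is unit, so D = true.
The clause (!G) is unit, so G = false.
The clause (!A) is unit, so A = false.
This assignment satisfies each clause.

A ↦ false,  B ↦ true,  C ↦ true,  D ↦ true,  E ↦ true,  F ↦ true,  G ↦ false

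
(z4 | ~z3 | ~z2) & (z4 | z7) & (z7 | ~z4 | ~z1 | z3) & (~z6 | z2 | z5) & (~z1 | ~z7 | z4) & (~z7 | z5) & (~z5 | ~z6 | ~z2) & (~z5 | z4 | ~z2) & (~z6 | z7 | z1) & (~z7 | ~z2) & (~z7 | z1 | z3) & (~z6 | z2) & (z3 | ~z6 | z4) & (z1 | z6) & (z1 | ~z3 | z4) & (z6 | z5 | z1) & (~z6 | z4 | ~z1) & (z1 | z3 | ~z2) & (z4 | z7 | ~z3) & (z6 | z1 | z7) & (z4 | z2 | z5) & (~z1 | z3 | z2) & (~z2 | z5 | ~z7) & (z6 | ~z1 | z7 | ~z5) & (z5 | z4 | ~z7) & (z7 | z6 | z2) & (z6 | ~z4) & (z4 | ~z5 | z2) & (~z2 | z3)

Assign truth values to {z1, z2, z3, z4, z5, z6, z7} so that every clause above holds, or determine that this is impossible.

Branch on z4: set z4 = 1.
Unit clause (z6) forces z6 = 1.
Unit clause (z2) forces z2 = 1.
Unit clause (~z5) forces z5 = 0.
Unit clause (~z7) forces z7 = 0.
Unit clause (z1) forces z1 = 1.
Unit clause (z3) forces z3 = 1.
Every clause now holds.

z1=1; z2=1; z3=1; z4=1; z5=0; z6=1; z7=0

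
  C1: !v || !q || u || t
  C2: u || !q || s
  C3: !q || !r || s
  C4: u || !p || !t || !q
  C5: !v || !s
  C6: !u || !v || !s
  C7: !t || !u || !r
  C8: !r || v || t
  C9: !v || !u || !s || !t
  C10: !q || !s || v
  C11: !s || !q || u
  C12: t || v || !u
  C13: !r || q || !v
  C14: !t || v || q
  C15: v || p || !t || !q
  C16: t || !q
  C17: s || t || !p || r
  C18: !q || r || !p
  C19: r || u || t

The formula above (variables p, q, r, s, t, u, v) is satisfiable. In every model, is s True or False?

False

Suppose s = true.
Unit clause (!v) forces v = false.
Unit clause (!q) forces q = false.
Unit clause (!t) forces t = false.
Unit clause (!r) forces r = false.
Unit clause (!u) forces u = false.
Now (u) is unsatisfied and unit — conflict.
So every satisfying assignment has s = False.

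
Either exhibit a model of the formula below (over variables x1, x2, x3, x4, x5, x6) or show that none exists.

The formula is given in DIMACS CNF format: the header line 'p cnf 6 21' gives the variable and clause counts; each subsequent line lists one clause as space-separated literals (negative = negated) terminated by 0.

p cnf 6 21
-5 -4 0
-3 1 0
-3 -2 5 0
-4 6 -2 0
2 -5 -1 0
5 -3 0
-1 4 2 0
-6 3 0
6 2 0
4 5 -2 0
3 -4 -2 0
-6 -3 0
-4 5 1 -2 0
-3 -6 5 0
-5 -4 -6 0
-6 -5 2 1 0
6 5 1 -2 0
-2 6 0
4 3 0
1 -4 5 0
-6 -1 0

Case x5 = False:
From the singleton clause (¬x3), x3 = False.
From the singleton clause (¬x6), x6 = False.
From the singleton clause (x2), x2 = True.
Now (¬x2) is unsatisfied and unit — conflict.
Undo x5 and try x5 = True.
From the singleton clause (¬x4), x4 = False.
From the singleton clause (x3), x3 = True.
From the singleton clause (x1), x1 = True.
From the singleton clause (x2), x2 = True.
From the singleton clause (¬x6), x6 = False.
Now (x6) is unsatisfied and unit — conflict.
Either choice for x5 ends in contradiction.

UNSATISFIABLE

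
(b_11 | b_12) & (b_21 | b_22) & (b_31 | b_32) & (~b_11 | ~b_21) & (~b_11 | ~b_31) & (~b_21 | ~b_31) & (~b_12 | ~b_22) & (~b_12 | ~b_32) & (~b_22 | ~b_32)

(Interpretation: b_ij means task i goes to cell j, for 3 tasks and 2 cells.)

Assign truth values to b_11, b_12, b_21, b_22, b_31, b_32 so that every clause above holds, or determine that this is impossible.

Try b_11 = 1.
From the singleton clause (~b_21), b_21 = 0.
From the singleton clause (b_22), b_22 = 1.
From the singleton clause (~b_31), b_31 = 0.
From the singleton clause (b_32), b_32 = 1.
But (~b_32) is also a unit clause — contradiction.
That branch fails; take b_11 = 0 instead.
From the singleton clause (b_12), b_12 = 1.
From the singleton clause (~b_22), b_22 = 0.
From the singleton clause (b_21), b_21 = 1.
From the singleton clause (~b_31), b_31 = 0.
From the singleton clause (b_32), b_32 = 1.
But (~b_32) is also a unit clause — contradiction.
Neither b_11 = 1 nor b_11 = 0 works.

UNSATISFIABLE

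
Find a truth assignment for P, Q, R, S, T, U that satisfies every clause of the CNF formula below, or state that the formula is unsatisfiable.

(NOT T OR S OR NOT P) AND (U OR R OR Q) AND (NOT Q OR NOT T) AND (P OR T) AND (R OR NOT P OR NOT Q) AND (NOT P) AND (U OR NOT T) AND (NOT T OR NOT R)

P: false; Q: false; R: false; S: true; T: true; U: true

Unit clause (NOT P) forces P = false.
Unit clause (T) forces T = true.
Unit clause (NOT Q) forces Q = false.
Unit clause (U) forces U = true.
Unit clause (NOT R) forces R = false.
All clauses hold; S can take either value.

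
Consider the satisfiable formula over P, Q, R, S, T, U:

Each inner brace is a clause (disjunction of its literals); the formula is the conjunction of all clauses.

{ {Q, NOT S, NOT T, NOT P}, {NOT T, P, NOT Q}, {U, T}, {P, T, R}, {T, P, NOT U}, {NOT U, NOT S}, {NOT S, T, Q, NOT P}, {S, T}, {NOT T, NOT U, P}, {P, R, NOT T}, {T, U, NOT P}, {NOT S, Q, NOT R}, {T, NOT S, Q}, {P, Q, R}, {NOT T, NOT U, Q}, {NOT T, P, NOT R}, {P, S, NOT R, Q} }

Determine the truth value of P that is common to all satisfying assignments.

Suppose P = false.
Try T = false.
From the singleton clause (U), U = true.
Now (NOT U) is unsatisfied and unit — conflict.
So T must be the other value — set T = true.
From the singleton clause (NOT Q), Q = false.
From the singleton clause (NOT U), U = false.
From the singleton clause (R), R = true.
Now (NOT R) is unsatisfied and unit — conflict.
Neither T = true nor T = false works.
So every satisfying assignment has P = True.

True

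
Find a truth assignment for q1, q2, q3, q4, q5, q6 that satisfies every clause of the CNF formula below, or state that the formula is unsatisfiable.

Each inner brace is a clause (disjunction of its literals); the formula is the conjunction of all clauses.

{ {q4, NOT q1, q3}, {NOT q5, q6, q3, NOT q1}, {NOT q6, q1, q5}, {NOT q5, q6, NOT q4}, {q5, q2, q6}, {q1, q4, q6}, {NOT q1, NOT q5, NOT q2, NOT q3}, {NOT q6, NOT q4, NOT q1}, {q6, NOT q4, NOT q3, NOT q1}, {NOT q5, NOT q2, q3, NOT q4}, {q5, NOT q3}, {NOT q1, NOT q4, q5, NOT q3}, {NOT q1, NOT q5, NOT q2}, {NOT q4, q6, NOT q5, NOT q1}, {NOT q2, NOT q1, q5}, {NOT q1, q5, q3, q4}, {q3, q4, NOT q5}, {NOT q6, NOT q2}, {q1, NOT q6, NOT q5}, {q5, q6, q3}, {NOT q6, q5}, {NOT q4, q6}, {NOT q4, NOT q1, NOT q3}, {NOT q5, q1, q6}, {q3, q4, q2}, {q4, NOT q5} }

Try q5 = true.
The clause (q4) is unit, so q4 = true.
The clause (q6) is unit, so q6 = true.
The clause (NOT q1) is unit, so q1 = false.
But (q1) is also a unit clause — contradiction.
So q5 must be the other value — set q5 = false.
The clause (NOT q3) is unit, so q3 = false.
The clause (q6) is unit, so q6 = true.
But (NOT q6) is also a unit clause — contradiction.
Either choice for q5 ends in contradiction.

UNSATISFIABLE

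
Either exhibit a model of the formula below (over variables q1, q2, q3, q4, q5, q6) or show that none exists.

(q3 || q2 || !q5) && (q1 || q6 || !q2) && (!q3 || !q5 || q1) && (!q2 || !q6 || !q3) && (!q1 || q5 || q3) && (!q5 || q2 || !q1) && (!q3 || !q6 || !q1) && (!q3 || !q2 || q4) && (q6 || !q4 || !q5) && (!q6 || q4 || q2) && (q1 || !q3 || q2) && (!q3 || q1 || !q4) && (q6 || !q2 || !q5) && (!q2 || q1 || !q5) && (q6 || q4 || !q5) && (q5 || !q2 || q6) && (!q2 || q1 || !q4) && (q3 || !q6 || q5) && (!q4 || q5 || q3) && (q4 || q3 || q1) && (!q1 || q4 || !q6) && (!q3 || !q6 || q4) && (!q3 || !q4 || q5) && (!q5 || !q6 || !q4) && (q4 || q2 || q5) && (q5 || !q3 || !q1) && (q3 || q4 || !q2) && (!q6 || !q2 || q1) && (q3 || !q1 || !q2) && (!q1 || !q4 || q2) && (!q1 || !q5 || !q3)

UNSATISFIABLE

Branch on q3: set q3 = true.
Branch on q5: set q5 = false.
(!q4) alone gives q4 = false.
(!q2) alone gives q2 = false.
Now (q2) is unsatisfied and unit — conflict.
Backtrack on q5: now try q5 = true.
(q1) alone gives q1 = true.
Now (!q1) is unsatisfied and unit — conflict.
Either choice for q5 ends in contradiction.
Backtrack on q3: now try q3 = false.
Branch on q2: set q2 = true.
(q4) alone gives q4 = true.
(q1) alone gives q1 = true.
Now (!q1) is unsatisfied and unit — conflict.
Backtrack on q2: now try q2 = false.
(!q5) alone gives q5 = false.
(!q1) alone gives q1 = false.
(!q6) alone gives q6 = false.
(!q4) alone gives q4 = false.
Now (q4) is unsatisfied and unit — conflict.
Either choice for q2 ends in contradiction.
Either choice for q3 ends in contradiction.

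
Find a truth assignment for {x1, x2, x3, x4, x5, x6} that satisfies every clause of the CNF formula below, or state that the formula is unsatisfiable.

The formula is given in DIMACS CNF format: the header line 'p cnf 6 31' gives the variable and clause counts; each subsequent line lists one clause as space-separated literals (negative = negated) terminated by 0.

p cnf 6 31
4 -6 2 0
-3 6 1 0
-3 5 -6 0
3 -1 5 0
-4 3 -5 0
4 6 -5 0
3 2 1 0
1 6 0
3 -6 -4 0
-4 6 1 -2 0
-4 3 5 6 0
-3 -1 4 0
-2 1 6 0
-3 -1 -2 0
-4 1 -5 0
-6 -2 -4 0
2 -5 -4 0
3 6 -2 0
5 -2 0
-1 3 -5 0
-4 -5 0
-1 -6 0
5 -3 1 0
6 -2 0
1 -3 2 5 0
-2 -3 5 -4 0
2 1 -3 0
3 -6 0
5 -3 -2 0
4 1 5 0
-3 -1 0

Case x1 = False:
The clause (x6) is unit, so x6 = True.
The clause (x3) is unit, so x3 = True.
The clause (x5) is unit, so x5 = True.
The clause (¬x4) is unit, so x4 = False.
The clause (x2) is unit, so x2 = True.
All clauses are satisfied.

x1 ↦ False; x2 ↦ True; x3 ↦ True; x4 ↦ False; x5 ↦ True; x6 ↦ True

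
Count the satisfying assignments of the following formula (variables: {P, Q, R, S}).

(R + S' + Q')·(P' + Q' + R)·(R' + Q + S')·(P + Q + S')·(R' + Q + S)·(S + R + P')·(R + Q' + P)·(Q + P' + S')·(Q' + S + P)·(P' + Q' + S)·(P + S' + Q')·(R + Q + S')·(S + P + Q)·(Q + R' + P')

1

There are 2^4 = 16 truth assignments over (P, Q, R, S).
Check each against the 14 clauses (columns in the order P, Q, R, S):
  F F F F  ✗ fails (S + P + Q)
  F F F T  ✗ fails (P + Q + S')
  F F T F  ✗ fails (R' + Q + S)
  F F T T  ✗ fails (R' + Q + S')
  F T F F  ✗ fails (R + Q' + P)
  F T F T  ✗ fails (R + S' + Q')
  F T T F  ✗ fails (Q' + S + P)
  F T T T  ✗ fails (P + S' + Q')
  T F F F  ✗ fails (S + R + P')
  T F F T  ✗ fails (Q + P' + S')
  T F T F  ✗ fails (R' + Q + S)
  T F T T  ✗ fails (R' + Q + S')
  T T F F  ✗ fails (P' + Q' + R)
  T T F T  ✗ fails (R + S' + Q')
  T T T F  ✗ fails (P' + Q' + S)
  T T T T  ✓ satisfies all
1 of the 16 rows is a model.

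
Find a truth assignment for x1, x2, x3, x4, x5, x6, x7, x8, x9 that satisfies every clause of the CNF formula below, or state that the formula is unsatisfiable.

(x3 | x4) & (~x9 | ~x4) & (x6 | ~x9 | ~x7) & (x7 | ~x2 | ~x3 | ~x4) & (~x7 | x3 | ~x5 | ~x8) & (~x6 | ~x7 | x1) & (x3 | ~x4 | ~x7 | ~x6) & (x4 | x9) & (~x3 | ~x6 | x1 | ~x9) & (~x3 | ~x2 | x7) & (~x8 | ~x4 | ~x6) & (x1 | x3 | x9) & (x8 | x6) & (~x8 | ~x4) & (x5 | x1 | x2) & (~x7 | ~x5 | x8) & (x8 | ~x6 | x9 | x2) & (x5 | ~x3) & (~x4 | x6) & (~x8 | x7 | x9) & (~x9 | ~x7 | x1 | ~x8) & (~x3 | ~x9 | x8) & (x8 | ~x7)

x1: 1,  x2: 1,  x3: 1,  x4: 0,  x5: 1,  x6: 1,  x7: 1,  x8: 1,  x9: 1

Suppose x3 = 1.
The clause (x5) is unit, so x5 = 1.
Suppose x9 = 1.
The clause (~x4) is unit, so x4 = 0.
The clause (x8) is unit, so x8 = 1.
Suppose x6 = 1.
The clause (x1) is unit, so x1 = 1.
Suppose x2 = 1.
The clause (x7) is unit, so x7 = 1.
Every clause now holds.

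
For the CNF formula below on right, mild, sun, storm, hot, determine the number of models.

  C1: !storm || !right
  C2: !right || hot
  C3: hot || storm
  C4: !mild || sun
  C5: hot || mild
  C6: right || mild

There are 2^5 = 32 truth assignments over (right, mild, sun, storm, hot).
Split on right. With right = true, the clauses containing right are satisfied and !right drops from the rest; 3 of the 2^4 = 16 assignments to the other variables satisfy what remains.
With right = false, by the same count on the reduced clause set, 3 assignments work.
(One model: right=F, mild=T, sun=T, storm=F, hot=T.)
Total: 3 + 3 = 6.

6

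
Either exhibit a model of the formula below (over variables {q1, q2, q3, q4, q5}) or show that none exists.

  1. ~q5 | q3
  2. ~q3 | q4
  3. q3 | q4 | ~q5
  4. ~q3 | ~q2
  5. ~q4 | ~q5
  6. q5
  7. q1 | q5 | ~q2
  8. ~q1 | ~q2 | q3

Unit clause (q5) forces q5 = 1.
Unit clause (q3) forces q3 = 1.
Unit clause (q4) forces q4 = 1.
That conflicts with the unit clause (~q4).

UNSATISFIABLE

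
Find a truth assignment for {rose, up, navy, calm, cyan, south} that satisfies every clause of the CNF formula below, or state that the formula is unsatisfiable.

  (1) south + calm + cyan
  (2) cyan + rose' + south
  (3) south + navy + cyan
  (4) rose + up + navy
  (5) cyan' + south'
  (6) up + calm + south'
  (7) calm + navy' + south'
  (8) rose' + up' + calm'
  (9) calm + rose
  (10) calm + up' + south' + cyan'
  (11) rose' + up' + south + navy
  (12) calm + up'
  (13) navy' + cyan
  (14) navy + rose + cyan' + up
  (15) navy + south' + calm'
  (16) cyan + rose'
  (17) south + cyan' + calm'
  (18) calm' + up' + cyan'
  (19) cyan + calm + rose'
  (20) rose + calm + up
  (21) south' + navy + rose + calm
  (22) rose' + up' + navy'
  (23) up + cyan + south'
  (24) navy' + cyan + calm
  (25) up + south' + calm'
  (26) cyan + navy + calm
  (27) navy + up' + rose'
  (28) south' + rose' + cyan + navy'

Try cyan = 1.
From the singleton clause (south'), south = 0.
From the singleton clause (calm'), calm = 0.
From the singleton clause (rose), rose = 1.
From the singleton clause (up'), up = 0.
Every clause is now satisfied; navy is unconstrained.

rose: 1; up: 0; navy: 0; calm: 0; cyan: 1; south: 0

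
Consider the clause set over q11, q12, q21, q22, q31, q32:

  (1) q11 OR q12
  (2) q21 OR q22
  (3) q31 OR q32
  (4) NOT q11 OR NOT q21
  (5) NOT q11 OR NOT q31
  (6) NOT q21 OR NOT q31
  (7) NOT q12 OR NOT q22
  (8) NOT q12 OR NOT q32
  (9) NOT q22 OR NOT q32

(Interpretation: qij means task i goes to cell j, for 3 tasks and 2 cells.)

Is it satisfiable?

No

Try q11 = true.
(NOT q21) alone gives q21 = false.
(q22) alone gives q22 = true.
(NOT q31) alone gives q31 = false.
(q32) alone gives q32 = true.
Now (NOT q32) is unsatisfied and unit — conflict.
That branch fails; take q11 = false instead.
(q12) alone gives q12 = true.
(NOT q22) alone gives q22 = false.
(q21) alone gives q21 = true.
(NOT q31) alone gives q31 = false.
(q32) alone gives q32 = true.
Now (NOT q32) is unsatisfied and unit — conflict.
Neither q11 = true nor q11 = false works.
No assignment satisfies every clause.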